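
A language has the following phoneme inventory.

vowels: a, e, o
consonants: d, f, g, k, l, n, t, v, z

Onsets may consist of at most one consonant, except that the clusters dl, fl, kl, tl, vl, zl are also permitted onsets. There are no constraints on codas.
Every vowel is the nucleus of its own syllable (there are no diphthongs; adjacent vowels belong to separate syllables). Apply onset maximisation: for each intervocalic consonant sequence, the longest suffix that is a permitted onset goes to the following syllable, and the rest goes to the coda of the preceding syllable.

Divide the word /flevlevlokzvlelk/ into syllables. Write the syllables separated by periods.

fle.vle.vlokz.vlelk

Vowels present: e, e, o, e; each is a nucleus, giving 4 syllables.
σ1/σ2 boundary: /vl/ is a licit onset in full, so it all attaches to the next syllable.
σ2/σ3 boundary: /vl/ — entire cluster is a permitted onset → onset /vl/, coda ∅.
σ3/σ4 boundary: cluster /kzvl/ — the longest permitted-onset suffix is /vl/; onset = /vl/, preceding coda = /kz/.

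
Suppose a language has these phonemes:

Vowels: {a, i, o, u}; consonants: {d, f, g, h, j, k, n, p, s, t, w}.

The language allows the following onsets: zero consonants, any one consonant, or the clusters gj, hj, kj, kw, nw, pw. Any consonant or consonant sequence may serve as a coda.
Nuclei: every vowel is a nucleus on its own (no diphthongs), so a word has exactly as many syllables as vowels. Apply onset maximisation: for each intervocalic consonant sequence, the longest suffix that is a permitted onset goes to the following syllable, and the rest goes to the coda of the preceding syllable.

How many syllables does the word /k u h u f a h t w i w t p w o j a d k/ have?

6

Nuclei (vowels): u, u, a, i, o, a → 6 syllables.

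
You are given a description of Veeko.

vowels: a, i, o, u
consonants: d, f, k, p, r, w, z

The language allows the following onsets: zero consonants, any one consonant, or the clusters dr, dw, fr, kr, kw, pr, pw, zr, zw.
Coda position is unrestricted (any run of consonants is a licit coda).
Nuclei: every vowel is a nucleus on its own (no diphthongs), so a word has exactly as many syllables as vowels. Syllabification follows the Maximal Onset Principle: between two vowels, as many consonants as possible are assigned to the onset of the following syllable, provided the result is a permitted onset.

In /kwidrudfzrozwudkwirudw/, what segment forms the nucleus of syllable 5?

Vowels present: i, u, o, u, i, u; each is a nucleus, giving 6 syllables.
The fifth nucleus (vowel 5 from the left) is /i/.

i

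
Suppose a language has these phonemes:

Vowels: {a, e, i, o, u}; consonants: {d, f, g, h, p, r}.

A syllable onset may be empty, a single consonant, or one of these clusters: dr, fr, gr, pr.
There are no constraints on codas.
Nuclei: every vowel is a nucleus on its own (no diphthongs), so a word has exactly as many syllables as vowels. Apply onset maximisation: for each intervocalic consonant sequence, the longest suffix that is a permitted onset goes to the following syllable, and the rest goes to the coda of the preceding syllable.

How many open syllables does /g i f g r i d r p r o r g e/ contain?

1

The vowels are i, i, o, e — 4 nuclei, so 4 syllables.
V1 /i/ – V2 /i/: cluster /fgr/ — the longest permitted-onset suffix is /gr/; onset = /gr/, preceding coda = /f/.
V2 /i/ – V3 /o/: /drpr/ — longest licit onset from the right is /pr/, leaving /dr/ as coda.
V3 /o/ – V4 /e/: /rg/ splits as /r/ + /g/ (/g/ is the longest suffix that is a licit onset).
So the parse is gif.gridr.pror.ge.
Classifying each syllable: /gif/ (closed), /gridr/ (closed), /pror/ (closed), /ge/ (open).
Open syllables: 1.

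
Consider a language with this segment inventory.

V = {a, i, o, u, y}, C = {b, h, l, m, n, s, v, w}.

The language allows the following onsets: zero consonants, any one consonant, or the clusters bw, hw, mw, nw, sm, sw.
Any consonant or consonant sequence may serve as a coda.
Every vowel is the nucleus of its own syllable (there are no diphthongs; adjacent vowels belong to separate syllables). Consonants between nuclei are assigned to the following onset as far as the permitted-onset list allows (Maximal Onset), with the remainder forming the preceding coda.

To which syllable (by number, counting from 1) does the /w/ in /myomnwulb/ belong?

The vowels are y, o, u — 3 nuclei, so 3 syllables.
σ1/σ2 boundary: nothing intervenes; syllable break is V.V.
σ2/σ3 boundary: /mnw/ — longest licit onset from the right is /nw/, leaving /m/ as coda.
Syllabification: my.om.nwulb.
The /w/ is in the onset of syllable 3 (/nwulb/).

3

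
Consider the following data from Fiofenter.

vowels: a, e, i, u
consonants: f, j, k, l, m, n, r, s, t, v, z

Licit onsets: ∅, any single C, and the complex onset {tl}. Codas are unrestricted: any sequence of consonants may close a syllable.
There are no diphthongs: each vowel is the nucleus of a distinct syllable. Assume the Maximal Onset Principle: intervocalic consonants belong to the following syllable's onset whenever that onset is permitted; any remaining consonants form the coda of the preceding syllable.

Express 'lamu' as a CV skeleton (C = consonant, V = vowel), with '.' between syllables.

CV.CV

The vowels are a, u — 2 nuclei, so 2 syllables.
/a…u/ gap (V1→V2): just /m/ — single C goes to the following onset.
Putting it together: la.mu.
Mapping each syllable to C/V: /la/ → CV, /mu/ → CV.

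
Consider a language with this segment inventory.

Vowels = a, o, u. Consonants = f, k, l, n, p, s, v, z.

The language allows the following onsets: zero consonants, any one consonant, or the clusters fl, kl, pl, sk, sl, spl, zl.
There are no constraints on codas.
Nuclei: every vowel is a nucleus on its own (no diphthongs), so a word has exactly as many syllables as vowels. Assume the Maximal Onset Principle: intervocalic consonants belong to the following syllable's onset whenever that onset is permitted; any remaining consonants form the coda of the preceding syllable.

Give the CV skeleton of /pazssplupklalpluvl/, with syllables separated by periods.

CVCC.CCCVC.CCVC.CCVCC

Nuclei (vowels): a, u, a, u → 4 syllables.
Between /a/ (V1) and /u/ (V2): /zsspl/ splits as /zs/ + /spl/ (/spl/ is the longest suffix that is a licit onset).
Between /u/ (V2) and /a/ (V3): /pkl/ — longest licit onset from the right is /kl/, leaving /p/ as coda.
Between /a/ (V3) and /u/ (V4): /lpl/; trying suffixes from longest down, /pl/ is the first permitted one, so coda /l/ | onset /pl/.
Result: pazs.splup.klal.pluvl.
Mapping each syllable to C/V: /pazs/ → CVCC, /splup/ → CCCVC, /klal/ → CCVC, /pluvl/ → CCVCC.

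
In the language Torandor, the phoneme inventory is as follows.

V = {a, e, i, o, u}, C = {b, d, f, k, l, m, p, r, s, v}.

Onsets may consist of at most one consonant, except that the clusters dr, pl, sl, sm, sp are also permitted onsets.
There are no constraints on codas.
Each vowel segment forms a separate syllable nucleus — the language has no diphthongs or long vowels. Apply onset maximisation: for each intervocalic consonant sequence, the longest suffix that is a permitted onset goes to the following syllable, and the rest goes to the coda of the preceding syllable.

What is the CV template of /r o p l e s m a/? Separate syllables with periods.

CV.CCV.CCV

Vowels present: o, e, a; each is a nucleus, giving 3 syllables.
/o…e/ gap (V1→V2): cluster /pl/ — /pl/ is itself a permitted onset, so the whole cluster goes right; preceding coda = ∅.
/e…a/ gap (V2→V3): cluster /sm/ — /sm/ is itself a permitted onset, so the whole cluster goes right; preceding coda = ∅.
Result: ro.ple.sma.
Mapping each syllable to C/V: /ro/ → CV, /ple/ → CCV, /sma/ → CCV.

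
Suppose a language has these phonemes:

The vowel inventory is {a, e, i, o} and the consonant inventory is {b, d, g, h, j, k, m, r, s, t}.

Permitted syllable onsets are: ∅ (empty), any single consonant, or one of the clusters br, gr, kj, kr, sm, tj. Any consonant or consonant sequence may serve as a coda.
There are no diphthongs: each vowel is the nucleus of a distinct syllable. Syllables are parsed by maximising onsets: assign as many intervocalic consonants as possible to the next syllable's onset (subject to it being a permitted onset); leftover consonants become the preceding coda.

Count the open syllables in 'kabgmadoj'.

1

The vowels are a, a, o — 3 nuclei, so 3 syllables.
σ1/σ2 boundary: /bgm/ splits as /bg/ + /m/ (/m/ is the longest suffix that is a licit onset).
σ2/σ3 boundary: /d/ → onset of the next syllable (single consonants are always licit onsets).
Putting it together: kabg.ma.doj.
Classifying each syllable: /kabg/ (closed), /ma/ (open), /doj/ (closed).
Open syllables: 1.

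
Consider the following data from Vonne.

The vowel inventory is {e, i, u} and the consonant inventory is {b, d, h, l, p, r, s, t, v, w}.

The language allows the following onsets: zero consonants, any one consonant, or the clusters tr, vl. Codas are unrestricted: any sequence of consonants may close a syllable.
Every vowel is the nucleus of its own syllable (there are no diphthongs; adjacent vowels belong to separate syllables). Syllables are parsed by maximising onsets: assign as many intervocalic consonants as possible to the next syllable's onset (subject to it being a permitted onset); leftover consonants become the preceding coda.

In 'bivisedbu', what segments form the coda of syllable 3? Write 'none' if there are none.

Nuclei (vowels): i, i, e, u → 4 syllables.
/i…i/ gap (V1→V2): just /v/ — single C goes to the following onset.
/i…e/ gap (V2→V3): just /s/ — single C goes to the following onset.
/e…u/ gap (V3→V4): /db/; trying suffixes from longest down, /b/ is the first permitted one, so coda /d/ | onset /b/.
Putting it together: bi.vi.sed.bu.
Syllable 3 is /sed/: onset /s/, nucleus /e/, coda /d/.

d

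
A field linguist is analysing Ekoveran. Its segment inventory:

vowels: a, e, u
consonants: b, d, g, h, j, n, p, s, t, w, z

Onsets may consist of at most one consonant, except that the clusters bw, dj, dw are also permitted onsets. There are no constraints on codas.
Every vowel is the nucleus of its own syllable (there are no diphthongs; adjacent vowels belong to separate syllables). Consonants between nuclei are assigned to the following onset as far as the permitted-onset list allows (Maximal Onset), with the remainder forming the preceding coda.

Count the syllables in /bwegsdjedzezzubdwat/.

5

The vowels are e, e, e, u, a — 5 nuclei, so 5 syllables.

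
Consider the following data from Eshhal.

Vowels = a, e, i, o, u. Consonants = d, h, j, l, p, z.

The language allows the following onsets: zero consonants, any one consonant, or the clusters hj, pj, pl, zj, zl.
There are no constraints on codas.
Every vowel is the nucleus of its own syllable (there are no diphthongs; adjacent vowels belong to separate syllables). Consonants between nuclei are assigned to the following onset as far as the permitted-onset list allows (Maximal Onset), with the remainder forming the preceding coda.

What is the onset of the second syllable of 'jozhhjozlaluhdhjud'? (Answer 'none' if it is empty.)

Nuclei (vowels): o, o, a, u, u → 5 syllables.
/o…o/ gap (V1→V2): /zhhj/; trying suffixes from longest down, /hj/ is the first permitted one, so coda /zh/ | onset /hj/.
/o…a/ gap (V2→V3): /zl/ — entire cluster is a permitted onset → onset /zl/, coda ∅.
/a…u/ gap (V3→V4): /l/ is a single consonant, so it becomes the next onset.
/u…u/ gap (V4→V5): /hdhj/ splits as /hd/ + /hj/ (/hj/ is the longest suffix that is a licit onset).
Putting it together: jozh.hjo.zla.luhd.hjud.
Syllable 2 is /hjo/: onset /hj/, nucleus /o/, coda ∅.

hj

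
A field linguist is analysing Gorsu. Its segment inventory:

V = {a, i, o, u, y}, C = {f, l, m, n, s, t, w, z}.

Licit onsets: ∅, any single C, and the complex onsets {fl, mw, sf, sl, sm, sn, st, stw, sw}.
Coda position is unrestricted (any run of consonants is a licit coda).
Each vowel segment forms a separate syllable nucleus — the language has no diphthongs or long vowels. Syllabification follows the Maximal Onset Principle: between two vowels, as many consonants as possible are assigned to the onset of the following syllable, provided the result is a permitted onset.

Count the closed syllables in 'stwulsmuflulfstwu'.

The vowels are u, u, u, u — 4 nuclei, so 4 syllables.
σ1/σ2 boundary: /lsm/ splits as /l/ + /sm/ (/sm/ is the longest suffix that is a licit onset).
σ2/σ3 boundary: /fl/ — entire cluster is a permitted onset → onset /fl/, coda ∅.
σ3/σ4 boundary: cluster /lfstw/ — the longest permitted-onset suffix is /stw/; onset = /stw/, preceding coda = /lf/.
Result: stwul.smu.flulf.stwu.
Classifying each syllable: /stwul/ (closed), /smu/ (open), /flulf/ (closed), /stwu/ (open).
Closed syllables: 2.

2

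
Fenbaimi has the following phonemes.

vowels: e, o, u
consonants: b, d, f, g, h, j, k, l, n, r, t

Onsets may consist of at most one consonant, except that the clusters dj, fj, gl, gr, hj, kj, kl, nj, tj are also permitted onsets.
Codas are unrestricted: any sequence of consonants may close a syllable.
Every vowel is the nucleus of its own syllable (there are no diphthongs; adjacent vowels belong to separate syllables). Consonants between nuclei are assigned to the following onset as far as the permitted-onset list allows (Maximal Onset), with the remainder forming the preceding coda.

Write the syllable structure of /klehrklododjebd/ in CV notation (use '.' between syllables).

CCVCC.CCV.CV.CCVCC

The vowels are e, o, o, e — 4 nuclei, so 4 syllables.
σ1/σ2 boundary: /hrkl/ splits as /hr/ + /kl/ (/kl/ is the longest suffix that is a licit onset).
σ2/σ3 boundary: just /d/ — single C goes to the following onset.
σ3/σ4 boundary: /dj/ — entire cluster is a permitted onset → onset /dj/, coda ∅.
Putting it together: klehr.klo.do.djebd.
Mapping each syllable to C/V: /klehr/ → CCVCC, /klo/ → CCV, /do/ → CV, /djebd/ → CCVCC.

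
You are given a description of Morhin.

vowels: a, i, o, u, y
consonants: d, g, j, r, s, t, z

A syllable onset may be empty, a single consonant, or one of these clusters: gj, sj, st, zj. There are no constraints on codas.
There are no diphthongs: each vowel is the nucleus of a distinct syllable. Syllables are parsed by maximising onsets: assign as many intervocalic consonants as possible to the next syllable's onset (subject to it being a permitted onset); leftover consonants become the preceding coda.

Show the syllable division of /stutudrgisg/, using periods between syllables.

stu.tudr.gisg

The vowels are u, u, i — 3 nuclei, so 3 syllables.
V1 /u/ – V2 /u/: /t/ → onset of the next syllable (single consonants are always licit onsets).
V2 /u/ – V3 /i/: cluster /drg/ — the longest permitted-onset suffix is /g/; onset = /g/, preceding coda = /dr/.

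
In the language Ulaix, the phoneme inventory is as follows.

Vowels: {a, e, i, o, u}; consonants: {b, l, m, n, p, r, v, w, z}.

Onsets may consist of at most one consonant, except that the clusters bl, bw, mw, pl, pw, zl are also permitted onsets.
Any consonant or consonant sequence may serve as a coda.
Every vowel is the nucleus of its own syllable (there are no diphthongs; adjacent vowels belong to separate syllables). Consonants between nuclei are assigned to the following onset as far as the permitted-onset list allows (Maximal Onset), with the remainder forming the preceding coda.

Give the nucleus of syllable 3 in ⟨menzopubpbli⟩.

Nuclei (vowels): e, o, u, i → 4 syllables.
The third nucleus (vowel 3 from the left) is /u/.

u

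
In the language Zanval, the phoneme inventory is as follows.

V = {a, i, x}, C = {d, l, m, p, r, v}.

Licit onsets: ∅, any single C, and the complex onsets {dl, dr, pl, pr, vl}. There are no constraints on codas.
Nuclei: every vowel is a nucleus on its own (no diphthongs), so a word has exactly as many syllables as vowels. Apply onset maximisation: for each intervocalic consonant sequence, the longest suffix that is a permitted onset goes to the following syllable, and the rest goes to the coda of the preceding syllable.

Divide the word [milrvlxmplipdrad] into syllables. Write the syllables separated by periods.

milr.vlxm.plip.drad

Vowels present: i, x, i, a; each is a nucleus, giving 4 syllables.
V1 /i/ – V2 /x/: /lrvl/ — longest licit onset from the right is /vl/, leaving /lr/ as coda.
V2 /x/ – V3 /i/: /mpl/ splits as /m/ + /pl/ (/pl/ is the longest suffix that is a licit onset).
V3 /i/ – V4 /a/: /pdr/ — longest licit onset from the right is /dr/, leaving /p/ as coda.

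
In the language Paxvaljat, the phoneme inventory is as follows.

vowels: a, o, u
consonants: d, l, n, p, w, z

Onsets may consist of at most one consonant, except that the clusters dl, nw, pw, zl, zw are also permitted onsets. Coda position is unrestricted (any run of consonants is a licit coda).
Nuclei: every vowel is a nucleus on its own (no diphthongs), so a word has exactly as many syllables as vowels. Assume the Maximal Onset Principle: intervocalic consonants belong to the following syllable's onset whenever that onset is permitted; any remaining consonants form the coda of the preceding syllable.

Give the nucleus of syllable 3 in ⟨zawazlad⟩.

a

The vowels are a, a, a — 3 nuclei, so 3 syllables.
The third nucleus (vowel 3 from the left) is /a/.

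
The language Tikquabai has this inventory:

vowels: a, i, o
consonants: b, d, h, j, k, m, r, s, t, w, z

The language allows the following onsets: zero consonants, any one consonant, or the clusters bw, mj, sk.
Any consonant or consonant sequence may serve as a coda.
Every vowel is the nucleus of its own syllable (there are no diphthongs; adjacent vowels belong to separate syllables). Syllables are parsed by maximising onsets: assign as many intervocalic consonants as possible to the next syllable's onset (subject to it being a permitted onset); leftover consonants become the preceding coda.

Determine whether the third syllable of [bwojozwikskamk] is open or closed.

closed

Vowels present: o, o, i, a; each is a nucleus, giving 4 syllables.
V1 /o/ – V2 /o/: /j/ is a single consonant, so it becomes the next onset.
V2 /o/ – V3 /i/: /zw/; trying suffixes from longest down, /w/ is the first permitted one, so coda /z/ | onset /w/.
V3 /i/ – V4 /a/: /ksk/ splits as /k/ + /sk/ (/sk/ is the longest suffix that is a licit onset).
Syllabification: bwo.joz.wik.skamk.
Syllable 3 is /wik/ with coda /k/, so it is closed.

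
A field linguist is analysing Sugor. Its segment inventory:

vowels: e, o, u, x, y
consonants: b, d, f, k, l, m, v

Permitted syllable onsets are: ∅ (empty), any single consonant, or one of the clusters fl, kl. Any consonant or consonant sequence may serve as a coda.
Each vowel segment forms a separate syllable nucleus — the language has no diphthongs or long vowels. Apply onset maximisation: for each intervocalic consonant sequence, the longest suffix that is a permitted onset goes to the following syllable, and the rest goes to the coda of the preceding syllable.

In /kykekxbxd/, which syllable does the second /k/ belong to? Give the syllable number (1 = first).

Nuclei (vowels): y, e, x, x → 4 syllables.
Between /y/ (V1) and /e/ (V2): just /k/ — single C goes to the following onset.
Between /e/ (V2) and /x/ (V3): /k/ → onset of the next syllable (single consonants are always licit onsets).
Between /x/ (V3) and /x/ (V4): just /b/ — single C goes to the following onset.
Result: ky.ke.kx.bxd.
The second /k/ is in the onset of syllable 2 (/ke/).

2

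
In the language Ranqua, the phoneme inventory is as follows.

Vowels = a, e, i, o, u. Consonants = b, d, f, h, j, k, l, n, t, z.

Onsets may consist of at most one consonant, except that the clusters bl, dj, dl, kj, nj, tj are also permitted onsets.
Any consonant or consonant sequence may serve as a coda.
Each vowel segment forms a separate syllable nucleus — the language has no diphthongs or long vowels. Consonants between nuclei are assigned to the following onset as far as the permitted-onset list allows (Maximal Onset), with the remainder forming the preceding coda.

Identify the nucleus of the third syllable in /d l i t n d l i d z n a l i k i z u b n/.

a

Nuclei (vowels): i, i, a, i, i, u → 6 syllables.
The third nucleus (vowel 3 from the left) is /a/.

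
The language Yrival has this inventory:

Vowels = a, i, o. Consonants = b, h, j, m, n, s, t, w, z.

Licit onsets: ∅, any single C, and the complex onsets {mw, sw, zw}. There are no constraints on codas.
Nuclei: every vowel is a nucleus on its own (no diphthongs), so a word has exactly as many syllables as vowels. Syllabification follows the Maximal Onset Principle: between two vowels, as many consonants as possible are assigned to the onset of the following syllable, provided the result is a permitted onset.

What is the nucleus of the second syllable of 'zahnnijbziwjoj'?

i

Nuclei (vowels): a, i, i, o → 4 syllables.
The second nucleus (vowel 2 from the left) is /i/.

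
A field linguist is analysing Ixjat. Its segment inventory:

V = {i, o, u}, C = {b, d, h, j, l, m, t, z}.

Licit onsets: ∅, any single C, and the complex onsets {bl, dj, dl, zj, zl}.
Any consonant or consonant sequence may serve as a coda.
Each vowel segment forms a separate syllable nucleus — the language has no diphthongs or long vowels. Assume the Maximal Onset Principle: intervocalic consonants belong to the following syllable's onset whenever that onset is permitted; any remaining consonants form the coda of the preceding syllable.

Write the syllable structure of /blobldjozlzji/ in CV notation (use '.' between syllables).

Nuclei (vowels): o, o, i → 3 syllables.
V1 /o/ – V2 /o/: /bldj/ splits as /bl/ + /dj/ (/dj/ is the longest suffix that is a licit onset).
V2 /o/ – V3 /i/: /zlzj/ splits as /zl/ + /zj/ (/zj/ is the longest suffix that is a licit onset).
Result: blobl.djozl.zji.
Mapping each syllable to C/V: /blobl/ → CCVCC, /djozl/ → CCVCC, /zji/ → CCV.

CCVCC.CCVCC.CCV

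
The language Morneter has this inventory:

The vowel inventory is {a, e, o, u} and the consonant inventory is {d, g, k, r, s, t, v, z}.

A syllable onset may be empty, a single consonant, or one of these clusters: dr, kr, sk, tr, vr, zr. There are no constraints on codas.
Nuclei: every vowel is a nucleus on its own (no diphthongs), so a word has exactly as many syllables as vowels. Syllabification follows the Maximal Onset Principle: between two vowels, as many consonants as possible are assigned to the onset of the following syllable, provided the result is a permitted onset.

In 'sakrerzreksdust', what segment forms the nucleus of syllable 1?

a

The vowels are a, e, e, u — 4 nuclei, so 4 syllables.
The first nucleus (vowel 1 from the left) is /a/.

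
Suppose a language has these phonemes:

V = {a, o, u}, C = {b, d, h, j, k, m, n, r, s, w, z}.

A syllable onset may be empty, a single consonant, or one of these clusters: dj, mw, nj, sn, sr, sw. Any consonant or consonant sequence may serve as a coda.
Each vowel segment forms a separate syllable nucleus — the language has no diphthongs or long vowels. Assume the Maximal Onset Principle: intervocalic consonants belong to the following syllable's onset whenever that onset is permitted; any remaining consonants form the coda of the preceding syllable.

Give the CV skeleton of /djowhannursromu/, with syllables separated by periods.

The vowels are o, a, u, o, u — 5 nuclei, so 5 syllables.
/o…a/ gap (V1→V2): /wh/; trying suffixes from longest down, /h/ is the first permitted one, so coda /w/ | onset /h/.
/a…u/ gap (V2→V3): /nn/ — longest licit onset from the right is /n/, leaving /n/ as coda.
/u…o/ gap (V3→V4): cluster /rsr/ — the longest permitted-onset suffix is /sr/; onset = /sr/, preceding coda = /r/.
/o…u/ gap (V4→V5): /m/ is a single consonant, so it becomes the next onset.
Putting it together: djow.han.nur.sro.mu.
Mapping each syllable to C/V: /djow/ → CCVC, /han/ → CVC, /nur/ → CVC, /sro/ → CCV, /mu/ → CV.

CCVC.CVC.CVC.CCV.CV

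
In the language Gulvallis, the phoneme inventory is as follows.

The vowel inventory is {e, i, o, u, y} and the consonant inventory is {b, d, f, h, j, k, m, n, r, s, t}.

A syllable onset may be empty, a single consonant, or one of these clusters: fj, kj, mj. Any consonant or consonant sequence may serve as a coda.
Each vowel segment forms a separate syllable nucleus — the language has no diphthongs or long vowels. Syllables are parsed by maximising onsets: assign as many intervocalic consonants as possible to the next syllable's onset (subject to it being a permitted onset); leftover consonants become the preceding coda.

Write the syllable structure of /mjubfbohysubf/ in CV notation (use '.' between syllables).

The vowels are u, o, y, u — 4 nuclei, so 4 syllables.
V1 /u/ – V2 /o/: cluster /bfb/ — the longest permitted-onset suffix is /b/; onset = /b/, preceding coda = /bf/.
V2 /o/ – V3 /y/: /h/ is a single consonant, so it becomes the next onset.
V3 /y/ – V4 /u/: /s/ is a single consonant, so it becomes the next onset.
Syllabification: mjubf.bo.hy.subf.
Mapping each syllable to C/V: /mjubf/ → CCVCC, /bo/ → CV, /hy/ → CV, /subf/ → CVCC.

CCVCC.CV.CV.CVCC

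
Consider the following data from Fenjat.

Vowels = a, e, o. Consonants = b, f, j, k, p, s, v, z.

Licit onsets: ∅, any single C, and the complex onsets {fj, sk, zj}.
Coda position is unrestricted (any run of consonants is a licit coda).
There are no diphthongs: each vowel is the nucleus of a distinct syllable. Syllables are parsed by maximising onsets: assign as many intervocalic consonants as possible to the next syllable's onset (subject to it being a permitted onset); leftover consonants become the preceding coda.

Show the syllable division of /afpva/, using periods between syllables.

afp.va

Vowels present: a, a; each is a nucleus, giving 2 syllables.
Between /a/ (V1) and /a/ (V2): /fpv/ splits as /fp/ + /v/ (/v/ is the longest suffix that is a licit onset).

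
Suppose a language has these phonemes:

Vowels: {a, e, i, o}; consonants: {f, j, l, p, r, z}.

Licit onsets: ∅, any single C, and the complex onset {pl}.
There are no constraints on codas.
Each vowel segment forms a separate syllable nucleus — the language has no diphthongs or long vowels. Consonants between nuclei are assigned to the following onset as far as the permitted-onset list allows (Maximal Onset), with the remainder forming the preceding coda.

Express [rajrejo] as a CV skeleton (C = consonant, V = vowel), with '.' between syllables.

The vowels are a, e, o — 3 nuclei, so 3 syllables.
V1 /a/ – V2 /e/: /jr/ — longest licit onset from the right is /r/, leaving /j/ as coda.
V2 /e/ – V3 /o/: /j/ is a single consonant, so it becomes the next onset.
Putting it together: raj.re.jo.
Mapping each syllable to C/V: /raj/ → CVC, /re/ → CV, /jo/ → CV.

CVC.CV.CV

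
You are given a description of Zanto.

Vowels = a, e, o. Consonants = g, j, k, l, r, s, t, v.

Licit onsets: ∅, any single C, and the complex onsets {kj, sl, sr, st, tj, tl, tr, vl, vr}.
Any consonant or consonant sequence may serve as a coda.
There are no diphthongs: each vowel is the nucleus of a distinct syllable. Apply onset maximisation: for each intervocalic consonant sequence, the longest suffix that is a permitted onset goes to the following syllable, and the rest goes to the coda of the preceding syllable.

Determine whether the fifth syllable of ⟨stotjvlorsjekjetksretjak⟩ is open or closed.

Vowels present: o, o, e, e, e, a; each is a nucleus, giving 6 syllables.
Between /o/ (V1) and /o/ (V2): cluster /tjvl/ — the longest permitted-onset suffix is /vl/; onset = /vl/, preceding coda = /tj/.
Between /o/ (V2) and /e/ (V3): /rsj/ — longest licit onset from the right is /j/, leaving /rs/ as coda.
Between /e/ (V3) and /e/ (V4): /kj/ is a licit onset in full, so it all attaches to the next syllable.
Between /e/ (V4) and /e/ (V5): /tksr/; trying suffixes from longest down, /sr/ is the first permitted one, so coda /tk/ | onset /sr/.
Between /e/ (V5) and /a/ (V6): /tj/ — entire cluster is a permitted onset → onset /tj/, coda ∅.
So the parse is stotj.vlors.je.kjetk.sre.tjak.
Syllable 5 is /sre/; it ends in its nucleus with no coda, so it is open.

open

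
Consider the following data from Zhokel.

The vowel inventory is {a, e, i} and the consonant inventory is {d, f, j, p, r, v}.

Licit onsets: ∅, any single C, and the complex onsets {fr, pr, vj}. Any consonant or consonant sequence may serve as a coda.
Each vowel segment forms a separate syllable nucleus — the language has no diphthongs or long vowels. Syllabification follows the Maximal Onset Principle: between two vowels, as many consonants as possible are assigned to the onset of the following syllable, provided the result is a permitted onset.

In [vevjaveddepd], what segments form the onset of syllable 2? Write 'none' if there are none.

The vowels are e, a, e, e — 4 nuclei, so 4 syllables.
Between /e/ (V1) and /a/ (V2): /vj/ is a licit onset in full, so it all attaches to the next syllable.
Between /a/ (V2) and /e/ (V3): /v/ is a single consonant, so it becomes the next onset.
Between /e/ (V3) and /e/ (V4): /dd/; trying suffixes from longest down, /d/ is the first permitted one, so coda /d/ | onset /d/.
So the parse is ve.vja.ved.depd.
Syllable 2 is /vja/: onset /vj/, nucleus /a/, coda ∅.

vj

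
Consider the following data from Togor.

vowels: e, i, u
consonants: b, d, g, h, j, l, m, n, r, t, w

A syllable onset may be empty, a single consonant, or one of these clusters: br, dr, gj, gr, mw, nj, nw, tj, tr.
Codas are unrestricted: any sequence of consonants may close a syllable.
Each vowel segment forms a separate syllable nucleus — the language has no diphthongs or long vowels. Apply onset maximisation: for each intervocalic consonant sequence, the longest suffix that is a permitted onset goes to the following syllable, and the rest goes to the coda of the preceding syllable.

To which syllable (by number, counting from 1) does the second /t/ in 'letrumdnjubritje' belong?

5

Nuclei (vowels): e, u, u, i, e → 5 syllables.
/e…u/ gap (V1→V2): /tr/ — entire cluster is a permitted onset → onset /tr/, coda ∅.
/u…u/ gap (V2→V3): /mdnj/ — longest licit onset from the right is /nj/, leaving /md/ as coda.
/u…i/ gap (V3→V4): cluster /br/ — /br/ is itself a permitted onset, so the whole cluster goes right; preceding coda = ∅.
/i…e/ gap (V4→V5): cluster /tj/ — /tj/ is itself a permitted onset, so the whole cluster goes right; preceding coda = ∅.
Syllabification: le.trumd.nju.bri.tje.
The second /t/ is in the onset of syllable 5 (/tje/).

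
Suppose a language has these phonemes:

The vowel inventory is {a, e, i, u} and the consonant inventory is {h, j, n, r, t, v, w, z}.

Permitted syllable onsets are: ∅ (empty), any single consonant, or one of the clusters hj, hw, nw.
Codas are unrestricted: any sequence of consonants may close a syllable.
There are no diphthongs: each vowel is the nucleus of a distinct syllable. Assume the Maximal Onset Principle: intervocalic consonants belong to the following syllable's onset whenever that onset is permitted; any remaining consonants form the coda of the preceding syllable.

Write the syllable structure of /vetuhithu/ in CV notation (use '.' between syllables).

CV.CV.CVC.CV

The vowels are e, u, i, u — 4 nuclei, so 4 syllables.
/e…u/ gap (V1→V2): just /t/ — single C goes to the following onset.
/u…i/ gap (V2→V3): /h/ is a single consonant, so it becomes the next onset.
/i…u/ gap (V3→V4): /th/ splits as /t/ + /h/ (/h/ is the longest suffix that is a licit onset).
Syllabification: ve.tu.hit.hu.
Mapping each syllable to C/V: /ve/ → CV, /tu/ → CV, /hit/ → CVC, /hu/ → CV.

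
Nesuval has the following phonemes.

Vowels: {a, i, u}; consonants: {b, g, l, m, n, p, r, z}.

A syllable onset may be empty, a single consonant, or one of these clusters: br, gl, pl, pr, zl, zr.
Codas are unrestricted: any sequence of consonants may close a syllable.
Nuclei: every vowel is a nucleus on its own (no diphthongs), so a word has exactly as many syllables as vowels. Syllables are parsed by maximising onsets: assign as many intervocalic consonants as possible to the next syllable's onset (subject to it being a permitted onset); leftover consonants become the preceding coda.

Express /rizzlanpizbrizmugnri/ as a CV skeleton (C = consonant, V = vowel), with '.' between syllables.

CVC.CCVC.CVC.CCVC.CVCC.CV

The vowels are i, a, i, i, u, i — 6 nuclei, so 6 syllables.
V1 /i/ – V2 /a/: /zzl/ splits as /z/ + /zl/ (/zl/ is the longest suffix that is a licit onset).
V2 /a/ – V3 /i/: /np/ splits as /n/ + /p/ (/p/ is the longest suffix that is a licit onset).
V3 /i/ – V4 /i/: cluster /zbr/ — the longest permitted-onset suffix is /br/; onset = /br/, preceding coda = /z/.
V4 /i/ – V5 /u/: /zm/; trying suffixes from longest down, /m/ is the first permitted one, so coda /z/ | onset /m/.
V5 /u/ – V6 /i/: /gnr/; trying suffixes from longest down, /r/ is the first permitted one, so coda /gn/ | onset /r/.
Syllabification: riz.zlan.piz.briz.mugn.ri.
Mapping each syllable to C/V: /riz/ → CVC, /zlan/ → CCVC, /piz/ → CVC, /briz/ → CCVC, /mugn/ → CVCC, /ri/ → CV.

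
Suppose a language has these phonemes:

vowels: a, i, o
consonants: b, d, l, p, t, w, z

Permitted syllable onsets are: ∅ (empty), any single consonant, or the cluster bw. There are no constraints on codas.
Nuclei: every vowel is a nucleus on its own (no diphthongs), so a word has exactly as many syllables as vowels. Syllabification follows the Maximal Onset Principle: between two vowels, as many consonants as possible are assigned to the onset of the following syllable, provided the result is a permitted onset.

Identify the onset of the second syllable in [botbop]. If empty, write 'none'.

Nuclei (vowels): o, o → 2 syllables.
/o…o/ gap (V1→V2): /tb/ splits as /t/ + /b/ (/b/ is the longest suffix that is a licit onset).
Putting it together: bot.bop.
Syllable 2 is /bop/: onset /b/, nucleus /o/, coda /p/.

b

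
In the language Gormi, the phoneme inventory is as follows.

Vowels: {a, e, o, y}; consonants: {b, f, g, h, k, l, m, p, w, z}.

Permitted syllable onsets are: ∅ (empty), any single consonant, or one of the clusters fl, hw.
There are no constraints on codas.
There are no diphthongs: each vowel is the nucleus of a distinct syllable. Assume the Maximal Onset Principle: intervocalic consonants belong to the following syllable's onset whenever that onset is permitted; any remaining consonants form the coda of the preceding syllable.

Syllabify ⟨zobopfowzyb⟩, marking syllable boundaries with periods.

zo.bop.fow.zyb

Nuclei (vowels): o, o, o, y → 4 syllables.
/o…o/ gap (V1→V2): just /b/ — single C goes to the following onset.
/o…o/ gap (V2→V3): cluster /pf/ — the longest permitted-onset suffix is /f/; onset = /f/, preceding coda = /p/.
/o…y/ gap (V3→V4): /wz/ splits as /w/ + /z/ (/z/ is the longest suffix that is a licit onset).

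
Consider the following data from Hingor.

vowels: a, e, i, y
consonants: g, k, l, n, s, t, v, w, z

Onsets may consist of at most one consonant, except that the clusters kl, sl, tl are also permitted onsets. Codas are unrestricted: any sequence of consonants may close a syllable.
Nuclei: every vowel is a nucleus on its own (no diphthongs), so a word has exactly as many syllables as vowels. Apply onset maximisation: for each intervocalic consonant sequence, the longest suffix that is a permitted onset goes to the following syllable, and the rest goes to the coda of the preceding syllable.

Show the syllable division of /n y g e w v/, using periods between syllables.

ny.gewv

Nuclei (vowels): y, e → 2 syllables.
/y…e/ gap (V1→V2): just /g/ — single C goes to the following onset.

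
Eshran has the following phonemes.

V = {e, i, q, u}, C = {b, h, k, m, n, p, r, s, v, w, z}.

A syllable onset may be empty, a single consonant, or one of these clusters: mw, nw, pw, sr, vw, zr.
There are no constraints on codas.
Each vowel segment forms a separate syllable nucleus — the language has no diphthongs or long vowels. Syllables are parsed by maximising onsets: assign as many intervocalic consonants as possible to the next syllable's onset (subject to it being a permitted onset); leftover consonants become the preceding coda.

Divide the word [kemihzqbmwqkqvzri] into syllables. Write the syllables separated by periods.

ke.mih.zqb.mwq.kqv.zri

The vowels are e, i, q, q, q, i — 6 nuclei, so 6 syllables.
Between /e/ (V1) and /i/ (V2): just /m/ — single C goes to the following onset.
Between /i/ (V2) and /q/ (V3): /hz/ — longest licit onset from the right is /z/, leaving /h/ as coda.
Between /q/ (V3) and /q/ (V4): /bmw/; trying suffixes from longest down, /mw/ is the first permitted one, so coda /b/ | onset /mw/.
Between /q/ (V4) and /q/ (V5): /k/ is a single consonant, so it becomes the next onset.
Between /q/ (V5) and /i/ (V6): /vzr/; trying suffixes from longest down, /zr/ is the first permitted one, so coda /v/ | onset /zr/.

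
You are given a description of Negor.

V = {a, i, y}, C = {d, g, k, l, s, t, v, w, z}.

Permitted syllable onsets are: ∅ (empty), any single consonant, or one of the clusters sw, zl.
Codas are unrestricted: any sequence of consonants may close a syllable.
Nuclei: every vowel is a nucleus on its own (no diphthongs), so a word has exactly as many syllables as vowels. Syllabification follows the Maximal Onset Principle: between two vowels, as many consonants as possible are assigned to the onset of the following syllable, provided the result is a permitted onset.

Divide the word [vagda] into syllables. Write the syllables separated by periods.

The vowels are a, a — 2 nuclei, so 2 syllables.
V1 /a/ – V2 /a/: /gd/ — longest licit onset from the right is /d/, leaving /g/ as coda.

vag.da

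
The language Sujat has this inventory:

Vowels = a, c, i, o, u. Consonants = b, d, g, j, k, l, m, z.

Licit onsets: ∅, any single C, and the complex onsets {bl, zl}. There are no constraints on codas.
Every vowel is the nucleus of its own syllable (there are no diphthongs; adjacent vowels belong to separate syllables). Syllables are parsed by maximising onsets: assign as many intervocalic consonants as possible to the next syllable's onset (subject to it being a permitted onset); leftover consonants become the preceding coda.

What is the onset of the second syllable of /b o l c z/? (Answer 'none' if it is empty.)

l

Vowels present: o, c; each is a nucleus, giving 2 syllables.
σ1/σ2 boundary: /l/ is a single consonant, so it becomes the next onset.
So the parse is bo.lcz.
Syllable 2 is /lcz/: onset /l/, nucleus /c/, coda /z/.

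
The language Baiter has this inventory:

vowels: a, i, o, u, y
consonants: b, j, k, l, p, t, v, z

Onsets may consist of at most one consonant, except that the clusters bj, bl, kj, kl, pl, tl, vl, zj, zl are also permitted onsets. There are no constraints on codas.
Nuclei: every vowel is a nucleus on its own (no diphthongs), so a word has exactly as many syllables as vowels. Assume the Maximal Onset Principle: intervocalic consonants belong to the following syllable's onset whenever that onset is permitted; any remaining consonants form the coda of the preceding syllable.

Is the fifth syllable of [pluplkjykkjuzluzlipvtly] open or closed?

Nuclei (vowels): u, y, u, u, i, y → 6 syllables.
V1 /u/ – V2 /y/: /plkj/; trying suffixes from longest down, /kj/ is the first permitted one, so coda /pl/ | onset /kj/.
V2 /y/ – V3 /u/: /kkj/ — longest licit onset from the right is /kj/, leaving /k/ as coda.
V3 /u/ – V4 /u/: cluster /zl/ — /zl/ is itself a permitted onset, so the whole cluster goes right; preceding coda = ∅.
V4 /u/ – V5 /i/: /zl/ — entire cluster is a permitted onset → onset /zl/, coda ∅.
V5 /i/ – V6 /y/: /pvtl/; trying suffixes from longest down, /tl/ is the first permitted one, so coda /pv/ | onset /tl/.
Result: plupl.kjyk.kju.zlu.zlipv.tly.
Syllable 5 is /zlipv/ with coda /pv/, so it is closed.

closed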